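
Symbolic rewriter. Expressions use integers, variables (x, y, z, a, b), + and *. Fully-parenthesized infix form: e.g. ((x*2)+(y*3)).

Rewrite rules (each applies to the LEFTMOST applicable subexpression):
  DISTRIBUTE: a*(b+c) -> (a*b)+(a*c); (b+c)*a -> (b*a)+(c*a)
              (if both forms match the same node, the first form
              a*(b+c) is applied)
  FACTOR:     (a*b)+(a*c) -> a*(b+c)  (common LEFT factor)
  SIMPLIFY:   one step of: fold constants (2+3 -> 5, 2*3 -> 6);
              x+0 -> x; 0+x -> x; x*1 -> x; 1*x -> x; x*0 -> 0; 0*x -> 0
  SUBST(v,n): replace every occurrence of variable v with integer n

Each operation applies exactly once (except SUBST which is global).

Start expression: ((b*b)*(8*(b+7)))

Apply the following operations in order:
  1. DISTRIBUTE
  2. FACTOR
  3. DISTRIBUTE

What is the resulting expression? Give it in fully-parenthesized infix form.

Start: ((b*b)*(8*(b+7)))
Apply DISTRIBUTE at R (target: (8*(b+7))): ((b*b)*(8*(b+7))) -> ((b*b)*((8*b)+(8*7)))
Apply FACTOR at R (target: ((8*b)+(8*7))): ((b*b)*((8*b)+(8*7))) -> ((b*b)*(8*(b+7)))
Apply DISTRIBUTE at R (target: (8*(b+7))): ((b*b)*(8*(b+7))) -> ((b*b)*((8*b)+(8*7)))

Answer: ((b*b)*((8*b)+(8*7)))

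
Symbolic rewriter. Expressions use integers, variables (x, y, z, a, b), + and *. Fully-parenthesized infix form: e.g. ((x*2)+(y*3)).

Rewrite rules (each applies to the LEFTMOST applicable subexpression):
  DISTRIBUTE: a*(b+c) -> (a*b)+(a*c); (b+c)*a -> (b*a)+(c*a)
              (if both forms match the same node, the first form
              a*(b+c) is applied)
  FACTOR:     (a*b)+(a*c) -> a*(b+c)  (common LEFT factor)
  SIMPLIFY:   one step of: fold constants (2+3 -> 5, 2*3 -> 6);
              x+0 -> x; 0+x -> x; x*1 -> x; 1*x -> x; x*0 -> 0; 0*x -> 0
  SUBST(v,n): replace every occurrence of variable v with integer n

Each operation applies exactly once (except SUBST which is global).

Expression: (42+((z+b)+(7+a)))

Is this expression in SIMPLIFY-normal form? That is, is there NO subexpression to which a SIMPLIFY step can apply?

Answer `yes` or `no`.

Expression: (42+((z+b)+(7+a)))
Scanning for simplifiable subexpressions (pre-order)...
  at root: (42+((z+b)+(7+a))) (not simplifiable)
  at R: ((z+b)+(7+a)) (not simplifiable)
  at RL: (z+b) (not simplifiable)
  at RR: (7+a) (not simplifiable)
Result: no simplifiable subexpression found -> normal form.

Answer: yes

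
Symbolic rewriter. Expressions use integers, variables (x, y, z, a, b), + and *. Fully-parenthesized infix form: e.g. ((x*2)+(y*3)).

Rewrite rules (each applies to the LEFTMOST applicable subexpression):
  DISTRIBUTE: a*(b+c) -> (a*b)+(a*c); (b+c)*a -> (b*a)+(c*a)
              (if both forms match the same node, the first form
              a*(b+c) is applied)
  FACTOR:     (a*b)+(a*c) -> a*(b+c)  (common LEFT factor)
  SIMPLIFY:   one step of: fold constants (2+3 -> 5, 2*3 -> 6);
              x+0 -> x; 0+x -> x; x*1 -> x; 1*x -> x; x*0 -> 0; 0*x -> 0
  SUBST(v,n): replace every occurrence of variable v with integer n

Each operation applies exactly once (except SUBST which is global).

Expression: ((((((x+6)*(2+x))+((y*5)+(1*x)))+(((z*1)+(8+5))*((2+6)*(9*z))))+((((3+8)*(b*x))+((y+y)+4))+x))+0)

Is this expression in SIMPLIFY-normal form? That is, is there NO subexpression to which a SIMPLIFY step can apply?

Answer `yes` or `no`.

Expression: ((((((x+6)*(2+x))+((y*5)+(1*x)))+(((z*1)+(8+5))*((2+6)*(9*z))))+((((3+8)*(b*x))+((y+y)+4))+x))+0)
Scanning for simplifiable subexpressions (pre-order)...
  at root: ((((((x+6)*(2+x))+((y*5)+(1*x)))+(((z*1)+(8+5))*((2+6)*(9*z))))+((((3+8)*(b*x))+((y+y)+4))+x))+0) (SIMPLIFIABLE)
  at L: (((((x+6)*(2+x))+((y*5)+(1*x)))+(((z*1)+(8+5))*((2+6)*(9*z))))+((((3+8)*(b*x))+((y+y)+4))+x)) (not simplifiable)
  at LL: ((((x+6)*(2+x))+((y*5)+(1*x)))+(((z*1)+(8+5))*((2+6)*(9*z)))) (not simplifiable)
  at LLL: (((x+6)*(2+x))+((y*5)+(1*x))) (not simplifiable)
  at LLLL: ((x+6)*(2+x)) (not simplifiable)
  at LLLLL: (x+6) (not simplifiable)
  at LLLLR: (2+x) (not simplifiable)
  at LLLR: ((y*5)+(1*x)) (not simplifiable)
  at LLLRL: (y*5) (not simplifiable)
  at LLLRR: (1*x) (SIMPLIFIABLE)
  at LLR: (((z*1)+(8+5))*((2+6)*(9*z))) (not simplifiable)
  at LLRL: ((z*1)+(8+5)) (not simplifiable)
  at LLRLL: (z*1) (SIMPLIFIABLE)
  at LLRLR: (8+5) (SIMPLIFIABLE)
  at LLRR: ((2+6)*(9*z)) (not simplifiable)
  at LLRRL: (2+6) (SIMPLIFIABLE)
  at LLRRR: (9*z) (not simplifiable)
  at LR: ((((3+8)*(b*x))+((y+y)+4))+x) (not simplifiable)
  at LRL: (((3+8)*(b*x))+((y+y)+4)) (not simplifiable)
  at LRLL: ((3+8)*(b*x)) (not simplifiable)
  at LRLLL: (3+8) (SIMPLIFIABLE)
  at LRLLR: (b*x) (not simplifiable)
  at LRLR: ((y+y)+4) (not simplifiable)
  at LRLRL: (y+y) (not simplifiable)
Found simplifiable subexpr at path root: ((((((x+6)*(2+x))+((y*5)+(1*x)))+(((z*1)+(8+5))*((2+6)*(9*z))))+((((3+8)*(b*x))+((y+y)+4))+x))+0)
One SIMPLIFY step would give: (((((x+6)*(2+x))+((y*5)+(1*x)))+(((z*1)+(8+5))*((2+6)*(9*z))))+((((3+8)*(b*x))+((y+y)+4))+x))
-> NOT in normal form.

Answer: no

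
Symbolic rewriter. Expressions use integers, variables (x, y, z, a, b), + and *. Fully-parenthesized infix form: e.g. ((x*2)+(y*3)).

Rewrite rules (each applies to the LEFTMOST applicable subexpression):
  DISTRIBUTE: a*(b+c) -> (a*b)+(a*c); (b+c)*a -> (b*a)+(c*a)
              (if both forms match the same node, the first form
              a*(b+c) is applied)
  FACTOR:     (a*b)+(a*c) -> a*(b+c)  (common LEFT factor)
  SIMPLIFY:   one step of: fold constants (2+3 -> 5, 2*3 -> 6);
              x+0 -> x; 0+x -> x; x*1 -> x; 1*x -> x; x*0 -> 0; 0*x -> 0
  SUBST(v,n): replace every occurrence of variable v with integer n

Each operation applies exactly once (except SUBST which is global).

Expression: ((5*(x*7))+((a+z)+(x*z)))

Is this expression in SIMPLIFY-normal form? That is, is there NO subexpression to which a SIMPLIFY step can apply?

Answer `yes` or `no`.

Answer: yes

Derivation:
Expression: ((5*(x*7))+((a+z)+(x*z)))
Scanning for simplifiable subexpressions (pre-order)...
  at root: ((5*(x*7))+((a+z)+(x*z))) (not simplifiable)
  at L: (5*(x*7)) (not simplifiable)
  at LR: (x*7) (not simplifiable)
  at R: ((a+z)+(x*z)) (not simplifiable)
  at RL: (a+z) (not simplifiable)
  at RR: (x*z) (not simplifiable)
Result: no simplifiable subexpression found -> normal form.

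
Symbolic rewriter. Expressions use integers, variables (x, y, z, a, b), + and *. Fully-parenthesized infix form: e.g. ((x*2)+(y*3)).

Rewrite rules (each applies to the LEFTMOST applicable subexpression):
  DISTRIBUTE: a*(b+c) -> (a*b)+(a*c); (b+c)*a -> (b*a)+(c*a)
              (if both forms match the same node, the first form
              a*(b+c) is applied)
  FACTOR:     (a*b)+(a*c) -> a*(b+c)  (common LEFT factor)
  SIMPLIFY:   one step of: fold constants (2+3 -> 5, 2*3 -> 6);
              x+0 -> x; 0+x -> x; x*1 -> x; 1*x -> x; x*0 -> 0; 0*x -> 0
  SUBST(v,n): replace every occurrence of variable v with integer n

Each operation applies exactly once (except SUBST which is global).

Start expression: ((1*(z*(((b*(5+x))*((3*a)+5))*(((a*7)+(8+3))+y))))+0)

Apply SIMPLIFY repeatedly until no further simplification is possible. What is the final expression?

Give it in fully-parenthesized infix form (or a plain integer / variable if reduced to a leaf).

Start: ((1*(z*(((b*(5+x))*((3*a)+5))*(((a*7)+(8+3))+y))))+0)
Step 1: at root: ((1*(z*(((b*(5+x))*((3*a)+5))*(((a*7)+(8+3))+y))))+0) -> (1*(z*(((b*(5+x))*((3*a)+5))*(((a*7)+(8+3))+y)))); overall: ((1*(z*(((b*(5+x))*((3*a)+5))*(((a*7)+(8+3))+y))))+0) -> (1*(z*(((b*(5+x))*((3*a)+5))*(((a*7)+(8+3))+y))))
Step 2: at root: (1*(z*(((b*(5+x))*((3*a)+5))*(((a*7)+(8+3))+y)))) -> (z*(((b*(5+x))*((3*a)+5))*(((a*7)+(8+3))+y))); overall: (1*(z*(((b*(5+x))*((3*a)+5))*(((a*7)+(8+3))+y)))) -> (z*(((b*(5+x))*((3*a)+5))*(((a*7)+(8+3))+y)))
Step 3: at RRLR: (8+3) -> 11; overall: (z*(((b*(5+x))*((3*a)+5))*(((a*7)+(8+3))+y))) -> (z*(((b*(5+x))*((3*a)+5))*(((a*7)+11)+y)))
Fixed point: (z*(((b*(5+x))*((3*a)+5))*(((a*7)+11)+y)))

Answer: (z*(((b*(5+x))*((3*a)+5))*(((a*7)+11)+y)))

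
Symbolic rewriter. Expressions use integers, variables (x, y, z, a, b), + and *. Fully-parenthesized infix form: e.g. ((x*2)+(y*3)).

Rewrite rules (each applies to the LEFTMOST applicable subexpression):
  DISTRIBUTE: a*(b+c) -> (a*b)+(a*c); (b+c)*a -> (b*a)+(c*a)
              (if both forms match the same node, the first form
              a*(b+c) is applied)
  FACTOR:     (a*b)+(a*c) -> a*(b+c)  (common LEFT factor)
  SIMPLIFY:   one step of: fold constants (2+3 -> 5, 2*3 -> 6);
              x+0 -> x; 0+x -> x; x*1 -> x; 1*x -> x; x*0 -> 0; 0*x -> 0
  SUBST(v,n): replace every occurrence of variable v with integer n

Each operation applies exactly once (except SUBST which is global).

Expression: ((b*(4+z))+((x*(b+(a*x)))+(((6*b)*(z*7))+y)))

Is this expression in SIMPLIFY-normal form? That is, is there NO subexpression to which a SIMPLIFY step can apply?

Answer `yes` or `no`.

Expression: ((b*(4+z))+((x*(b+(a*x)))+(((6*b)*(z*7))+y)))
Scanning for simplifiable subexpressions (pre-order)...
  at root: ((b*(4+z))+((x*(b+(a*x)))+(((6*b)*(z*7))+y))) (not simplifiable)
  at L: (b*(4+z)) (not simplifiable)
  at LR: (4+z) (not simplifiable)
  at R: ((x*(b+(a*x)))+(((6*b)*(z*7))+y)) (not simplifiable)
  at RL: (x*(b+(a*x))) (not simplifiable)
  at RLR: (b+(a*x)) (not simplifiable)
  at RLRR: (a*x) (not simplifiable)
  at RR: (((6*b)*(z*7))+y) (not simplifiable)
  at RRL: ((6*b)*(z*7)) (not simplifiable)
  at RRLL: (6*b) (not simplifiable)
  at RRLR: (z*7) (not simplifiable)
Result: no simplifiable subexpression found -> normal form.

Answer: yes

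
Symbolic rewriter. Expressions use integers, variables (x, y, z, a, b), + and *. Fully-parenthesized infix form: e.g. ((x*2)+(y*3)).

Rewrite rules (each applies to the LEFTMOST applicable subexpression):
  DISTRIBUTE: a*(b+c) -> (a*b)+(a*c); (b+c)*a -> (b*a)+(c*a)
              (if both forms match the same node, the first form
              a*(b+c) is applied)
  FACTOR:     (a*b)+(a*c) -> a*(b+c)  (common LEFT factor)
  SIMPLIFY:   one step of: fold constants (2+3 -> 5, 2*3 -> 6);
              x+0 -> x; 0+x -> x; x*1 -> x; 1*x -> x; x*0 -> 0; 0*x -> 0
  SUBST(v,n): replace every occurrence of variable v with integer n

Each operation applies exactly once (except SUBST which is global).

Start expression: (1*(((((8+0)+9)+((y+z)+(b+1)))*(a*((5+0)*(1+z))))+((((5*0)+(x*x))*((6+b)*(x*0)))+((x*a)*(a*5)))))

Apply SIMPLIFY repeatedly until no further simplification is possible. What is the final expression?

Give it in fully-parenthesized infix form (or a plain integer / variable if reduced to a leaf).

Start: (1*(((((8+0)+9)+((y+z)+(b+1)))*(a*((5+0)*(1+z))))+((((5*0)+(x*x))*((6+b)*(x*0)))+((x*a)*(a*5)))))
Step 1: at root: (1*(((((8+0)+9)+((y+z)+(b+1)))*(a*((5+0)*(1+z))))+((((5*0)+(x*x))*((6+b)*(x*0)))+((x*a)*(a*5))))) -> (((((8+0)+9)+((y+z)+(b+1)))*(a*((5+0)*(1+z))))+((((5*0)+(x*x))*((6+b)*(x*0)))+((x*a)*(a*5)))); overall: (1*(((((8+0)+9)+((y+z)+(b+1)))*(a*((5+0)*(1+z))))+((((5*0)+(x*x))*((6+b)*(x*0)))+((x*a)*(a*5))))) -> (((((8+0)+9)+((y+z)+(b+1)))*(a*((5+0)*(1+z))))+((((5*0)+(x*x))*((6+b)*(x*0)))+((x*a)*(a*5))))
Step 2: at LLLL: (8+0) -> 8; overall: (((((8+0)+9)+((y+z)+(b+1)))*(a*((5+0)*(1+z))))+((((5*0)+(x*x))*((6+b)*(x*0)))+((x*a)*(a*5)))) -> ((((8+9)+((y+z)+(b+1)))*(a*((5+0)*(1+z))))+((((5*0)+(x*x))*((6+b)*(x*0)))+((x*a)*(a*5))))
Step 3: at LLL: (8+9) -> 17; overall: ((((8+9)+((y+z)+(b+1)))*(a*((5+0)*(1+z))))+((((5*0)+(x*x))*((6+b)*(x*0)))+((x*a)*(a*5)))) -> (((17+((y+z)+(b+1)))*(a*((5+0)*(1+z))))+((((5*0)+(x*x))*((6+b)*(x*0)))+((x*a)*(a*5))))
Step 4: at LRRL: (5+0) -> 5; overall: (((17+((y+z)+(b+1)))*(a*((5+0)*(1+z))))+((((5*0)+(x*x))*((6+b)*(x*0)))+((x*a)*(a*5)))) -> (((17+((y+z)+(b+1)))*(a*(5*(1+z))))+((((5*0)+(x*x))*((6+b)*(x*0)))+((x*a)*(a*5))))
Step 5: at RLLL: (5*0) -> 0; overall: (((17+((y+z)+(b+1)))*(a*(5*(1+z))))+((((5*0)+(x*x))*((6+b)*(x*0)))+((x*a)*(a*5)))) -> (((17+((y+z)+(b+1)))*(a*(5*(1+z))))+(((0+(x*x))*((6+b)*(x*0)))+((x*a)*(a*5))))
Step 6: at RLL: (0+(x*x)) -> (x*x); overall: (((17+((y+z)+(b+1)))*(a*(5*(1+z))))+(((0+(x*x))*((6+b)*(x*0)))+((x*a)*(a*5)))) -> (((17+((y+z)+(b+1)))*(a*(5*(1+z))))+(((x*x)*((6+b)*(x*0)))+((x*a)*(a*5))))
Step 7: at RLRR: (x*0) -> 0; overall: (((17+((y+z)+(b+1)))*(a*(5*(1+z))))+(((x*x)*((6+b)*(x*0)))+((x*a)*(a*5)))) -> (((17+((y+z)+(b+1)))*(a*(5*(1+z))))+(((x*x)*((6+b)*0))+((x*a)*(a*5))))
Step 8: at RLR: ((6+b)*0) -> 0; overall: (((17+((y+z)+(b+1)))*(a*(5*(1+z))))+(((x*x)*((6+b)*0))+((x*a)*(a*5)))) -> (((17+((y+z)+(b+1)))*(a*(5*(1+z))))+(((x*x)*0)+((x*a)*(a*5))))
Step 9: at RL: ((x*x)*0) -> 0; overall: (((17+((y+z)+(b+1)))*(a*(5*(1+z))))+(((x*x)*0)+((x*a)*(a*5)))) -> (((17+((y+z)+(b+1)))*(a*(5*(1+z))))+(0+((x*a)*(a*5))))
Step 10: at R: (0+((x*a)*(a*5))) -> ((x*a)*(a*5)); overall: (((17+((y+z)+(b+1)))*(a*(5*(1+z))))+(0+((x*a)*(a*5)))) -> (((17+((y+z)+(b+1)))*(a*(5*(1+z))))+((x*a)*(a*5)))
Fixed point: (((17+((y+z)+(b+1)))*(a*(5*(1+z))))+((x*a)*(a*5)))

Answer: (((17+((y+z)+(b+1)))*(a*(5*(1+z))))+((x*a)*(a*5)))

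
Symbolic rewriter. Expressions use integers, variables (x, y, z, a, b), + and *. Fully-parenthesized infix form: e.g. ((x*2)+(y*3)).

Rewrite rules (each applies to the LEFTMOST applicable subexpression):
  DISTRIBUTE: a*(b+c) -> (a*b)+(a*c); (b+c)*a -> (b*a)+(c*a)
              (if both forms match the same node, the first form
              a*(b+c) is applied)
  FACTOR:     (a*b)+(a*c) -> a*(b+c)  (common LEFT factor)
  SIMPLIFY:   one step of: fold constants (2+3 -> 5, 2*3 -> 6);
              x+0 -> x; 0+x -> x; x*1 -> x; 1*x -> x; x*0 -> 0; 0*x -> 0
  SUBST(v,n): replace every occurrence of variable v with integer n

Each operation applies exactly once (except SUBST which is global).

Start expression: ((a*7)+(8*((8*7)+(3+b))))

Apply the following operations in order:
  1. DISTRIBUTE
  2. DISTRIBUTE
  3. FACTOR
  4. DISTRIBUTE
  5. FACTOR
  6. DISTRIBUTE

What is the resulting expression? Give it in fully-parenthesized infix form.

Answer: ((a*7)+((8*(8*7))+((8*3)+(8*b))))

Derivation:
Start: ((a*7)+(8*((8*7)+(3+b))))
Apply DISTRIBUTE at R (target: (8*((8*7)+(3+b)))): ((a*7)+(8*((8*7)+(3+b)))) -> ((a*7)+((8*(8*7))+(8*(3+b))))
Apply DISTRIBUTE at RR (target: (8*(3+b))): ((a*7)+((8*(8*7))+(8*(3+b)))) -> ((a*7)+((8*(8*7))+((8*3)+(8*b))))
Apply FACTOR at RR (target: ((8*3)+(8*b))): ((a*7)+((8*(8*7))+((8*3)+(8*b)))) -> ((a*7)+((8*(8*7))+(8*(3+b))))
Apply DISTRIBUTE at RR (target: (8*(3+b))): ((a*7)+((8*(8*7))+(8*(3+b)))) -> ((a*7)+((8*(8*7))+((8*3)+(8*b))))
Apply FACTOR at RR (target: ((8*3)+(8*b))): ((a*7)+((8*(8*7))+((8*3)+(8*b)))) -> ((a*7)+((8*(8*7))+(8*(3+b))))
Apply DISTRIBUTE at RR (target: (8*(3+b))): ((a*7)+((8*(8*7))+(8*(3+b)))) -> ((a*7)+((8*(8*7))+((8*3)+(8*b))))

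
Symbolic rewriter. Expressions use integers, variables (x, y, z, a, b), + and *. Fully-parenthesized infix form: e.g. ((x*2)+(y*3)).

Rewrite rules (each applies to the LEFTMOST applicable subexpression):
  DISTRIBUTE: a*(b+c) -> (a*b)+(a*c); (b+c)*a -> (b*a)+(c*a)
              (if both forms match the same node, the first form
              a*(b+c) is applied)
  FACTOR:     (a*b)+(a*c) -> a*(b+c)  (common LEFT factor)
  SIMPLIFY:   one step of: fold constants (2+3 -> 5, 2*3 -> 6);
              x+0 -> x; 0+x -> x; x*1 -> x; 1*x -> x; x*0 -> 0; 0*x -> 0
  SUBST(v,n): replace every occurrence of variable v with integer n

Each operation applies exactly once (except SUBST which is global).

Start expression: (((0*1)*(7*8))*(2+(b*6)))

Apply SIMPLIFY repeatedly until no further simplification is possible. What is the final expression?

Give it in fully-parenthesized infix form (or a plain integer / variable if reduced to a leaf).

Answer: 0

Derivation:
Start: (((0*1)*(7*8))*(2+(b*6)))
Step 1: at LL: (0*1) -> 0; overall: (((0*1)*(7*8))*(2+(b*6))) -> ((0*(7*8))*(2+(b*6)))
Step 2: at L: (0*(7*8)) -> 0; overall: ((0*(7*8))*(2+(b*6))) -> (0*(2+(b*6)))
Step 3: at root: (0*(2+(b*6))) -> 0; overall: (0*(2+(b*6))) -> 0
Fixed point: 0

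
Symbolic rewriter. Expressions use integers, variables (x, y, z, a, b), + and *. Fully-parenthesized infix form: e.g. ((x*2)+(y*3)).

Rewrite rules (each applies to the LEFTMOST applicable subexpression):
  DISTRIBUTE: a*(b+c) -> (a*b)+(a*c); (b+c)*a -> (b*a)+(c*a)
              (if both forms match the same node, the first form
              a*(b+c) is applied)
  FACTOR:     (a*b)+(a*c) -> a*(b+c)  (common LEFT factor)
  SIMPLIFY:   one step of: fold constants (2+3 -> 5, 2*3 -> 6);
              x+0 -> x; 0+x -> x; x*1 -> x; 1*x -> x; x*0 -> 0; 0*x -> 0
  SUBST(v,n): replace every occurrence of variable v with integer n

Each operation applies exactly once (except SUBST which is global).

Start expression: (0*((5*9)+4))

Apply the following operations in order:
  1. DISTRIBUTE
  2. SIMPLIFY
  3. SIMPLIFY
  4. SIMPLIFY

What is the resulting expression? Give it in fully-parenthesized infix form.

Answer: 0

Derivation:
Start: (0*((5*9)+4))
Apply DISTRIBUTE at root (target: (0*((5*9)+4))): (0*((5*9)+4)) -> ((0*(5*9))+(0*4))
Apply SIMPLIFY at L (target: (0*(5*9))): ((0*(5*9))+(0*4)) -> (0+(0*4))
Apply SIMPLIFY at root (target: (0+(0*4))): (0+(0*4)) -> (0*4)
Apply SIMPLIFY at root (target: (0*4)): (0*4) -> 0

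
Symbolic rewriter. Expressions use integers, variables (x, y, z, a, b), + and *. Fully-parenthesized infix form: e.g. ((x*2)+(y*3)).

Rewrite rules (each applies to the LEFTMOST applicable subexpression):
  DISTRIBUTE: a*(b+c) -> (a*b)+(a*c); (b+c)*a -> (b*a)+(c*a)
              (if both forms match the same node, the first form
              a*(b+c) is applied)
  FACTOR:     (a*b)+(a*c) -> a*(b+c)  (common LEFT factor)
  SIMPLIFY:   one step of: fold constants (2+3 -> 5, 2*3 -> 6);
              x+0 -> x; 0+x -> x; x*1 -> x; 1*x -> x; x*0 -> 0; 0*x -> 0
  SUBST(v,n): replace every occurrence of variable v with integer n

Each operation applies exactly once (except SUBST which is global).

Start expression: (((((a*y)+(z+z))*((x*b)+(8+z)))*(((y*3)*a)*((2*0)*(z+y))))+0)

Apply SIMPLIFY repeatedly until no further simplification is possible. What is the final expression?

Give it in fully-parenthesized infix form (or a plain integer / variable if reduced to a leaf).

Answer: 0

Derivation:
Start: (((((a*y)+(z+z))*((x*b)+(8+z)))*(((y*3)*a)*((2*0)*(z+y))))+0)
Step 1: at root: (((((a*y)+(z+z))*((x*b)+(8+z)))*(((y*3)*a)*((2*0)*(z+y))))+0) -> ((((a*y)+(z+z))*((x*b)+(8+z)))*(((y*3)*a)*((2*0)*(z+y)))); overall: (((((a*y)+(z+z))*((x*b)+(8+z)))*(((y*3)*a)*((2*0)*(z+y))))+0) -> ((((a*y)+(z+z))*((x*b)+(8+z)))*(((y*3)*a)*((2*0)*(z+y))))
Step 2: at RRL: (2*0) -> 0; overall: ((((a*y)+(z+z))*((x*b)+(8+z)))*(((y*3)*a)*((2*0)*(z+y)))) -> ((((a*y)+(z+z))*((x*b)+(8+z)))*(((y*3)*a)*(0*(z+y))))
Step 3: at RR: (0*(z+y)) -> 0; overall: ((((a*y)+(z+z))*((x*b)+(8+z)))*(((y*3)*a)*(0*(z+y)))) -> ((((a*y)+(z+z))*((x*b)+(8+z)))*(((y*3)*a)*0))
Step 4: at R: (((y*3)*a)*0) -> 0; overall: ((((a*y)+(z+z))*((x*b)+(8+z)))*(((y*3)*a)*0)) -> ((((a*y)+(z+z))*((x*b)+(8+z)))*0)
Step 5: at root: ((((a*y)+(z+z))*((x*b)+(8+z)))*0) -> 0; overall: ((((a*y)+(z+z))*((x*b)+(8+z)))*0) -> 0
Fixed point: 0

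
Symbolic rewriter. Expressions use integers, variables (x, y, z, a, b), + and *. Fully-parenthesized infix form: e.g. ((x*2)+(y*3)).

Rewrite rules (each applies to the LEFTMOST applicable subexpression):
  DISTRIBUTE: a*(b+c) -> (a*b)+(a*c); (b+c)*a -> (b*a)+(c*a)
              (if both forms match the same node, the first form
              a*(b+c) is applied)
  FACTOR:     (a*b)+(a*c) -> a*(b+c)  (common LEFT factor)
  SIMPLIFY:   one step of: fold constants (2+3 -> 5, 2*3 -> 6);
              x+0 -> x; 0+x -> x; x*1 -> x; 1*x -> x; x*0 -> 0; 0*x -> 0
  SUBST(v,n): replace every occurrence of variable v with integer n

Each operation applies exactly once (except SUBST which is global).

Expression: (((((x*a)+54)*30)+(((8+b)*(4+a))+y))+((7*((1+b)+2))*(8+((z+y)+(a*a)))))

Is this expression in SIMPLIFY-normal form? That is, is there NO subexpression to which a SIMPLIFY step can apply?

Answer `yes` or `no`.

Expression: (((((x*a)+54)*30)+(((8+b)*(4+a))+y))+((7*((1+b)+2))*(8+((z+y)+(a*a)))))
Scanning for simplifiable subexpressions (pre-order)...
  at root: (((((x*a)+54)*30)+(((8+b)*(4+a))+y))+((7*((1+b)+2))*(8+((z+y)+(a*a))))) (not simplifiable)
  at L: ((((x*a)+54)*30)+(((8+b)*(4+a))+y)) (not simplifiable)
  at LL: (((x*a)+54)*30) (not simplifiable)
  at LLL: ((x*a)+54) (not simplifiable)
  at LLLL: (x*a) (not simplifiable)
  at LR: (((8+b)*(4+a))+y) (not simplifiable)
  at LRL: ((8+b)*(4+a)) (not simplifiable)
  at LRLL: (8+b) (not simplifiable)
  at LRLR: (4+a) (not simplifiable)
  at R: ((7*((1+b)+2))*(8+((z+y)+(a*a)))) (not simplifiable)
  at RL: (7*((1+b)+2)) (not simplifiable)
  at RLR: ((1+b)+2) (not simplifiable)
  at RLRL: (1+b) (not simplifiable)
  at RR: (8+((z+y)+(a*a))) (not simplifiable)
  at RRR: ((z+y)+(a*a)) (not simplifiable)
  at RRRL: (z+y) (not simplifiable)
  at RRRR: (a*a) (not simplifiable)
Result: no simplifiable subexpression found -> normal form.

Answer: yes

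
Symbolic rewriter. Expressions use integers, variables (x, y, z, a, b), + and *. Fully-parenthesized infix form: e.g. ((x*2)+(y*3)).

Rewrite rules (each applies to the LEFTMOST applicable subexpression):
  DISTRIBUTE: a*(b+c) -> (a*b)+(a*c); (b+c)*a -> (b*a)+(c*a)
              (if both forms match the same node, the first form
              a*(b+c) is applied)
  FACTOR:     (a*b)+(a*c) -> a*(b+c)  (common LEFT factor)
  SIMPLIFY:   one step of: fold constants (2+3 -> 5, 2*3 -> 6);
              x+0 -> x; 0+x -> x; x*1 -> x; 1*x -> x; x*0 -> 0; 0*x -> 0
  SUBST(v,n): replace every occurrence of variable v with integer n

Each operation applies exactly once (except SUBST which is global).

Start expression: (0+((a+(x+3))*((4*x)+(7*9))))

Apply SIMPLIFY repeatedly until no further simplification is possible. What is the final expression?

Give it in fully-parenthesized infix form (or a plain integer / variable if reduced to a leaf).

Answer: ((a+(x+3))*((4*x)+63))

Derivation:
Start: (0+((a+(x+3))*((4*x)+(7*9))))
Step 1: at root: (0+((a+(x+3))*((4*x)+(7*9)))) -> ((a+(x+3))*((4*x)+(7*9))); overall: (0+((a+(x+3))*((4*x)+(7*9)))) -> ((a+(x+3))*((4*x)+(7*9)))
Step 2: at RR: (7*9) -> 63; overall: ((a+(x+3))*((4*x)+(7*9))) -> ((a+(x+3))*((4*x)+63))
Fixed point: ((a+(x+3))*((4*x)+63))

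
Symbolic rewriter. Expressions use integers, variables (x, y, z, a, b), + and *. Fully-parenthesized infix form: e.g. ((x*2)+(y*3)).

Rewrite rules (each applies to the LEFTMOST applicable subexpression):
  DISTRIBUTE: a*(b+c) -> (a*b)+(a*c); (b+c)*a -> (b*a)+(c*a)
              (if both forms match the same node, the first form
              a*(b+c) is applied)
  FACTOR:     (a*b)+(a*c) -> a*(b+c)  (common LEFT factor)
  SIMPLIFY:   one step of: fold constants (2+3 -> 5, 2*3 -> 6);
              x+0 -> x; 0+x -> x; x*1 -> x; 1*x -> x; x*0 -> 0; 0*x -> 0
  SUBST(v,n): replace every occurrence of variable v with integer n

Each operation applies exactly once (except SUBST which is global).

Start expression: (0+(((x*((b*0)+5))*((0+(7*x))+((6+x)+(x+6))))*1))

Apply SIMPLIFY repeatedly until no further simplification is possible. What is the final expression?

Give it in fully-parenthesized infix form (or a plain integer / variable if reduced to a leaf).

Start: (0+(((x*((b*0)+5))*((0+(7*x))+((6+x)+(x+6))))*1))
Step 1: at root: (0+(((x*((b*0)+5))*((0+(7*x))+((6+x)+(x+6))))*1)) -> (((x*((b*0)+5))*((0+(7*x))+((6+x)+(x+6))))*1); overall: (0+(((x*((b*0)+5))*((0+(7*x))+((6+x)+(x+6))))*1)) -> (((x*((b*0)+5))*((0+(7*x))+((6+x)+(x+6))))*1)
Step 2: at root: (((x*((b*0)+5))*((0+(7*x))+((6+x)+(x+6))))*1) -> ((x*((b*0)+5))*((0+(7*x))+((6+x)+(x+6)))); overall: (((x*((b*0)+5))*((0+(7*x))+((6+x)+(x+6))))*1) -> ((x*((b*0)+5))*((0+(7*x))+((6+x)+(x+6))))
Step 3: at LRL: (b*0) -> 0; overall: ((x*((b*0)+5))*((0+(7*x))+((6+x)+(x+6)))) -> ((x*(0+5))*((0+(7*x))+((6+x)+(x+6))))
Step 4: at LR: (0+5) -> 5; overall: ((x*(0+5))*((0+(7*x))+((6+x)+(x+6)))) -> ((x*5)*((0+(7*x))+((6+x)+(x+6))))
Step 5: at RL: (0+(7*x)) -> (7*x); overall: ((x*5)*((0+(7*x))+((6+x)+(x+6)))) -> ((x*5)*((7*x)+((6+x)+(x+6))))
Fixed point: ((x*5)*((7*x)+((6+x)+(x+6))))

Answer: ((x*5)*((7*x)+((6+x)+(x+6))))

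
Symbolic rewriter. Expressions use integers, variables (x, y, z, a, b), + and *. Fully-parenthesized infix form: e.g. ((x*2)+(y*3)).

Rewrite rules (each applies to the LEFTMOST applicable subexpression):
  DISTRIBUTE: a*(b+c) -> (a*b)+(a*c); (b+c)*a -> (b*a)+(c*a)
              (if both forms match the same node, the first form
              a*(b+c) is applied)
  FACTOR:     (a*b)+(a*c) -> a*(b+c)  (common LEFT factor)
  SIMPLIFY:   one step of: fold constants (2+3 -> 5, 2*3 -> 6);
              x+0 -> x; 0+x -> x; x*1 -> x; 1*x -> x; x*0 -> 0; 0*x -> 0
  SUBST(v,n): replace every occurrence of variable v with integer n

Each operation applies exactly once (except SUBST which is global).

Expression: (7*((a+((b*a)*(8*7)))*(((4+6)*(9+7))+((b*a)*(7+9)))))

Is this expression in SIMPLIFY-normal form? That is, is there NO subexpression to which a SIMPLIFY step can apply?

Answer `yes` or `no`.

Expression: (7*((a+((b*a)*(8*7)))*(((4+6)*(9+7))+((b*a)*(7+9)))))
Scanning for simplifiable subexpressions (pre-order)...
  at root: (7*((a+((b*a)*(8*7)))*(((4+6)*(9+7))+((b*a)*(7+9))))) (not simplifiable)
  at R: ((a+((b*a)*(8*7)))*(((4+6)*(9+7))+((b*a)*(7+9)))) (not simplifiable)
  at RL: (a+((b*a)*(8*7))) (not simplifiable)
  at RLR: ((b*a)*(8*7)) (not simplifiable)
  at RLRL: (b*a) (not simplifiable)
  at RLRR: (8*7) (SIMPLIFIABLE)
  at RR: (((4+6)*(9+7))+((b*a)*(7+9))) (not simplifiable)
  at RRL: ((4+6)*(9+7)) (not simplifiable)
  at RRLL: (4+6) (SIMPLIFIABLE)
  at RRLR: (9+7) (SIMPLIFIABLE)
  at RRR: ((b*a)*(7+9)) (not simplifiable)
  at RRRL: (b*a) (not simplifiable)
  at RRRR: (7+9) (SIMPLIFIABLE)
Found simplifiable subexpr at path RLRR: (8*7)
One SIMPLIFY step would give: (7*((a+((b*a)*56))*(((4+6)*(9+7))+((b*a)*(7+9)))))
-> NOT in normal form.

Answer: no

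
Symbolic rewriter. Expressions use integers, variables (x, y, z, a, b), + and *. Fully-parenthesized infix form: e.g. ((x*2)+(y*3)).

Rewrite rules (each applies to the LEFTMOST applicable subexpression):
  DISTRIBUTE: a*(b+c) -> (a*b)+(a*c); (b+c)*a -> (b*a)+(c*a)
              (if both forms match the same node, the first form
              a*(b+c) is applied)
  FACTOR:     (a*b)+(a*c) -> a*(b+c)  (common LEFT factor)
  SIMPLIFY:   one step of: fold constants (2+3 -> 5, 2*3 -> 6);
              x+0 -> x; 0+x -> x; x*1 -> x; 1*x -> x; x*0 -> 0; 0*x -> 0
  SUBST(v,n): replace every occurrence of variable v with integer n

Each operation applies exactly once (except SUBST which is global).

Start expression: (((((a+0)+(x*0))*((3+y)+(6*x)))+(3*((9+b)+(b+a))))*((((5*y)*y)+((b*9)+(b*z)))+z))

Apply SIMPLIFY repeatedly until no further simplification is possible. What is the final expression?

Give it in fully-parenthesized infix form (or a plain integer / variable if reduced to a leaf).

Answer: (((a*((3+y)+(6*x)))+(3*((9+b)+(b+a))))*((((5*y)*y)+((b*9)+(b*z)))+z))

Derivation:
Start: (((((a+0)+(x*0))*((3+y)+(6*x)))+(3*((9+b)+(b+a))))*((((5*y)*y)+((b*9)+(b*z)))+z))
Step 1: at LLLL: (a+0) -> a; overall: (((((a+0)+(x*0))*((3+y)+(6*x)))+(3*((9+b)+(b+a))))*((((5*y)*y)+((b*9)+(b*z)))+z)) -> ((((a+(x*0))*((3+y)+(6*x)))+(3*((9+b)+(b+a))))*((((5*y)*y)+((b*9)+(b*z)))+z))
Step 2: at LLLR: (x*0) -> 0; overall: ((((a+(x*0))*((3+y)+(6*x)))+(3*((9+b)+(b+a))))*((((5*y)*y)+((b*9)+(b*z)))+z)) -> ((((a+0)*((3+y)+(6*x)))+(3*((9+b)+(b+a))))*((((5*y)*y)+((b*9)+(b*z)))+z))
Step 3: at LLL: (a+0) -> a; overall: ((((a+0)*((3+y)+(6*x)))+(3*((9+b)+(b+a))))*((((5*y)*y)+((b*9)+(b*z)))+z)) -> (((a*((3+y)+(6*x)))+(3*((9+b)+(b+a))))*((((5*y)*y)+((b*9)+(b*z)))+z))
Fixed point: (((a*((3+y)+(6*x)))+(3*((9+b)+(b+a))))*((((5*y)*y)+((b*9)+(b*z)))+z))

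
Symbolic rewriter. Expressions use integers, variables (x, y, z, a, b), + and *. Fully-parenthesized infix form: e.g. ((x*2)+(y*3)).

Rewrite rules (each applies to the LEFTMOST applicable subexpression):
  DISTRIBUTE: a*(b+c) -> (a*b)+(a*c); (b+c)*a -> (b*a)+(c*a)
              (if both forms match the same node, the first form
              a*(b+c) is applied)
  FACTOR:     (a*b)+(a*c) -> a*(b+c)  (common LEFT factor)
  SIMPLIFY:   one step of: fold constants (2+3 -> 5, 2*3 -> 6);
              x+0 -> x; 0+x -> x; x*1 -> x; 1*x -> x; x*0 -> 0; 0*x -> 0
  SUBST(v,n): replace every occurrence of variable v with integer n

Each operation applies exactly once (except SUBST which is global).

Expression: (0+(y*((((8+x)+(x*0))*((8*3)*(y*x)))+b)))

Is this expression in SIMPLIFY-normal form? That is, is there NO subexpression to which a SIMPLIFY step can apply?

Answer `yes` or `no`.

Answer: no

Derivation:
Expression: (0+(y*((((8+x)+(x*0))*((8*3)*(y*x)))+b)))
Scanning for simplifiable subexpressions (pre-order)...
  at root: (0+(y*((((8+x)+(x*0))*((8*3)*(y*x)))+b))) (SIMPLIFIABLE)
  at R: (y*((((8+x)+(x*0))*((8*3)*(y*x)))+b)) (not simplifiable)
  at RR: ((((8+x)+(x*0))*((8*3)*(y*x)))+b) (not simplifiable)
  at RRL: (((8+x)+(x*0))*((8*3)*(y*x))) (not simplifiable)
  at RRLL: ((8+x)+(x*0)) (not simplifiable)
  at RRLLL: (8+x) (not simplifiable)
  at RRLLR: (x*0) (SIMPLIFIABLE)
  at RRLR: ((8*3)*(y*x)) (not simplifiable)
  at RRLRL: (8*3) (SIMPLIFIABLE)
  at RRLRR: (y*x) (not simplifiable)
Found simplifiable subexpr at path root: (0+(y*((((8+x)+(x*0))*((8*3)*(y*x)))+b)))
One SIMPLIFY step would give: (y*((((8+x)+(x*0))*((8*3)*(y*x)))+b))
-> NOT in normal form.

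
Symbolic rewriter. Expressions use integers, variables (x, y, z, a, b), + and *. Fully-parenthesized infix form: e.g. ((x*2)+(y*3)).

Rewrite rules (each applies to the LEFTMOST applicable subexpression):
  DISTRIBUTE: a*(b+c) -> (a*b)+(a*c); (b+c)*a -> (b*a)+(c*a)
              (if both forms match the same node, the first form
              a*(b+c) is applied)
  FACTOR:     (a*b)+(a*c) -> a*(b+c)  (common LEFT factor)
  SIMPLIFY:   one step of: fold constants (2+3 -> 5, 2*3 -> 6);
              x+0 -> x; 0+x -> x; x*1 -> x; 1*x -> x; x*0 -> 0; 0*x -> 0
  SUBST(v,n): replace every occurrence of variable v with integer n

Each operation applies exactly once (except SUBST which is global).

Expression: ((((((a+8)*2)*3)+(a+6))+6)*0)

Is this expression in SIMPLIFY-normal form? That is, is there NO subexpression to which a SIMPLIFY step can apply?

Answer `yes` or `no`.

Expression: ((((((a+8)*2)*3)+(a+6))+6)*0)
Scanning for simplifiable subexpressions (pre-order)...
  at root: ((((((a+8)*2)*3)+(a+6))+6)*0) (SIMPLIFIABLE)
  at L: (((((a+8)*2)*3)+(a+6))+6) (not simplifiable)
  at LL: ((((a+8)*2)*3)+(a+6)) (not simplifiable)
  at LLL: (((a+8)*2)*3) (not simplifiable)
  at LLLL: ((a+8)*2) (not simplifiable)
  at LLLLL: (a+8) (not simplifiable)
  at LLR: (a+6) (not simplifiable)
Found simplifiable subexpr at path root: ((((((a+8)*2)*3)+(a+6))+6)*0)
One SIMPLIFY step would give: 0
-> NOT in normal form.

Answer: no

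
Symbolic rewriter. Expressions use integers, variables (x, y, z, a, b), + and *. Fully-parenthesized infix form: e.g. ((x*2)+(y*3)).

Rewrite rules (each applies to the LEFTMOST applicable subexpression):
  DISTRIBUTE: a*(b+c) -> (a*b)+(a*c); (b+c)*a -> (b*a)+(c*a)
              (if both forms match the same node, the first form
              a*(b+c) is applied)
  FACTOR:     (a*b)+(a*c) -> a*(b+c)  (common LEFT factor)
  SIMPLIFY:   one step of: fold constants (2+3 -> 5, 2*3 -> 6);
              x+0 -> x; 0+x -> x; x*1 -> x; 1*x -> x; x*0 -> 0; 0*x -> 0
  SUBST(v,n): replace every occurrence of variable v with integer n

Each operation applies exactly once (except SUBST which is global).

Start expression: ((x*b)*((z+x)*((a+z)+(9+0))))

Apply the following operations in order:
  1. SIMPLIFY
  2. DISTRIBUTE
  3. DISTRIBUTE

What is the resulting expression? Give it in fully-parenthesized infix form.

Answer: (((x*b)*((z+x)*(a+z)))+((x*b)*((z+x)*9)))

Derivation:
Start: ((x*b)*((z+x)*((a+z)+(9+0))))
Apply SIMPLIFY at RRR (target: (9+0)): ((x*b)*((z+x)*((a+z)+(9+0)))) -> ((x*b)*((z+x)*((a+z)+9)))
Apply DISTRIBUTE at R (target: ((z+x)*((a+z)+9))): ((x*b)*((z+x)*((a+z)+9))) -> ((x*b)*(((z+x)*(a+z))+((z+x)*9)))
Apply DISTRIBUTE at root (target: ((x*b)*(((z+x)*(a+z))+((z+x)*9)))): ((x*b)*(((z+x)*(a+z))+((z+x)*9))) -> (((x*b)*((z+x)*(a+z)))+((x*b)*((z+x)*9)))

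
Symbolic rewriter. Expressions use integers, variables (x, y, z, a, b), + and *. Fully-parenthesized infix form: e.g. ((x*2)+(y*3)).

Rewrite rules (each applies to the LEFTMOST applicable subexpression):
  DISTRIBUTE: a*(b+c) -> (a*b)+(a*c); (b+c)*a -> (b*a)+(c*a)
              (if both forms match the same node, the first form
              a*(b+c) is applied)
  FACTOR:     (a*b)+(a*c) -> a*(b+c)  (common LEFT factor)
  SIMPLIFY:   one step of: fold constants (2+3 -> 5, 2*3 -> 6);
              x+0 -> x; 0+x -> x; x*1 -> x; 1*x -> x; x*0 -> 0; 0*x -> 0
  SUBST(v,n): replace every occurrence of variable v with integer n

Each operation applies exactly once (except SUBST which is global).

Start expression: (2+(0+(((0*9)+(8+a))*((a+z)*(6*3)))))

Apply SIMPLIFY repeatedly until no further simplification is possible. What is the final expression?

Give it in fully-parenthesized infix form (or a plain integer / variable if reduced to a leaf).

Start: (2+(0+(((0*9)+(8+a))*((a+z)*(6*3)))))
Step 1: at R: (0+(((0*9)+(8+a))*((a+z)*(6*3)))) -> (((0*9)+(8+a))*((a+z)*(6*3))); overall: (2+(0+(((0*9)+(8+a))*((a+z)*(6*3))))) -> (2+(((0*9)+(8+a))*((a+z)*(6*3))))
Step 2: at RLL: (0*9) -> 0; overall: (2+(((0*9)+(8+a))*((a+z)*(6*3)))) -> (2+((0+(8+a))*((a+z)*(6*3))))
Step 3: at RL: (0+(8+a)) -> (8+a); overall: (2+((0+(8+a))*((a+z)*(6*3)))) -> (2+((8+a)*((a+z)*(6*3))))
Step 4: at RRR: (6*3) -> 18; overall: (2+((8+a)*((a+z)*(6*3)))) -> (2+((8+a)*((a+z)*18)))
Fixed point: (2+((8+a)*((a+z)*18)))

Answer: (2+((8+a)*((a+z)*18)))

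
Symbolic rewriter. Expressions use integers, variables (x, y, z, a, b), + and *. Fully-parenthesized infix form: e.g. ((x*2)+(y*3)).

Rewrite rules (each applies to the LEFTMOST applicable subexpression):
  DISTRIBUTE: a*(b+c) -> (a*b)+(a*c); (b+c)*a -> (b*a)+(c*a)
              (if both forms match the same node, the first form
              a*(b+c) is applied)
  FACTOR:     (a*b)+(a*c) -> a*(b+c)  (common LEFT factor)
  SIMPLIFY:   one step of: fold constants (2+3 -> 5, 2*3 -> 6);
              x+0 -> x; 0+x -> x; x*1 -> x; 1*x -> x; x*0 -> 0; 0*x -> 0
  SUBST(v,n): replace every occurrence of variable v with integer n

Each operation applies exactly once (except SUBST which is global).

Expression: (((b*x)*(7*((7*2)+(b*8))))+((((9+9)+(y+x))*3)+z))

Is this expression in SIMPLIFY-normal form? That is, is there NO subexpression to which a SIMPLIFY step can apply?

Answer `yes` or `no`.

Answer: no

Derivation:
Expression: (((b*x)*(7*((7*2)+(b*8))))+((((9+9)+(y+x))*3)+z))
Scanning for simplifiable subexpressions (pre-order)...
  at root: (((b*x)*(7*((7*2)+(b*8))))+((((9+9)+(y+x))*3)+z)) (not simplifiable)
  at L: ((b*x)*(7*((7*2)+(b*8)))) (not simplifiable)
  at LL: (b*x) (not simplifiable)
  at LR: (7*((7*2)+(b*8))) (not simplifiable)
  at LRR: ((7*2)+(b*8)) (not simplifiable)
  at LRRL: (7*2) (SIMPLIFIABLE)
  at LRRR: (b*8) (not simplifiable)
  at R: ((((9+9)+(y+x))*3)+z) (not simplifiable)
  at RL: (((9+9)+(y+x))*3) (not simplifiable)
  at RLL: ((9+9)+(y+x)) (not simplifiable)
  at RLLL: (9+9) (SIMPLIFIABLE)
  at RLLR: (y+x) (not simplifiable)
Found simplifiable subexpr at path LRRL: (7*2)
One SIMPLIFY step would give: (((b*x)*(7*(14+(b*8))))+((((9+9)+(y+x))*3)+z))
-> NOT in normal form.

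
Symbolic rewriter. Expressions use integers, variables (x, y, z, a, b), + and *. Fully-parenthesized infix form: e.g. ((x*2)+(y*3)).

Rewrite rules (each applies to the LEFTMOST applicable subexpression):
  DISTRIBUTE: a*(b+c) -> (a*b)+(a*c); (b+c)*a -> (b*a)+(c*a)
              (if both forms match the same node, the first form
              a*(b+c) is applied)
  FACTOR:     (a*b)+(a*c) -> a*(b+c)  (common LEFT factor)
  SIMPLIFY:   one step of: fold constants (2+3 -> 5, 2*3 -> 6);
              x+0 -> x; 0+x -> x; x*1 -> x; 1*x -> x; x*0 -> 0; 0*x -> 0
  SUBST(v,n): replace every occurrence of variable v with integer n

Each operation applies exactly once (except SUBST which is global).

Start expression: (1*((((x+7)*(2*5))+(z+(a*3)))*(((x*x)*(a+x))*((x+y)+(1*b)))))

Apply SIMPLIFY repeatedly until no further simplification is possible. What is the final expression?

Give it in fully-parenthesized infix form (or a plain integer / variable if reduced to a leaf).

Start: (1*((((x+7)*(2*5))+(z+(a*3)))*(((x*x)*(a+x))*((x+y)+(1*b)))))
Step 1: at root: (1*((((x+7)*(2*5))+(z+(a*3)))*(((x*x)*(a+x))*((x+y)+(1*b))))) -> ((((x+7)*(2*5))+(z+(a*3)))*(((x*x)*(a+x))*((x+y)+(1*b)))); overall: (1*((((x+7)*(2*5))+(z+(a*3)))*(((x*x)*(a+x))*((x+y)+(1*b))))) -> ((((x+7)*(2*5))+(z+(a*3)))*(((x*x)*(a+x))*((x+y)+(1*b))))
Step 2: at LLR: (2*5) -> 10; overall: ((((x+7)*(2*5))+(z+(a*3)))*(((x*x)*(a+x))*((x+y)+(1*b)))) -> ((((x+7)*10)+(z+(a*3)))*(((x*x)*(a+x))*((x+y)+(1*b))))
Step 3: at RRR: (1*b) -> b; overall: ((((x+7)*10)+(z+(a*3)))*(((x*x)*(a+x))*((x+y)+(1*b)))) -> ((((x+7)*10)+(z+(a*3)))*(((x*x)*(a+x))*((x+y)+b)))
Fixed point: ((((x+7)*10)+(z+(a*3)))*(((x*x)*(a+x))*((x+y)+b)))

Answer: ((((x+7)*10)+(z+(a*3)))*(((x*x)*(a+x))*((x+y)+b)))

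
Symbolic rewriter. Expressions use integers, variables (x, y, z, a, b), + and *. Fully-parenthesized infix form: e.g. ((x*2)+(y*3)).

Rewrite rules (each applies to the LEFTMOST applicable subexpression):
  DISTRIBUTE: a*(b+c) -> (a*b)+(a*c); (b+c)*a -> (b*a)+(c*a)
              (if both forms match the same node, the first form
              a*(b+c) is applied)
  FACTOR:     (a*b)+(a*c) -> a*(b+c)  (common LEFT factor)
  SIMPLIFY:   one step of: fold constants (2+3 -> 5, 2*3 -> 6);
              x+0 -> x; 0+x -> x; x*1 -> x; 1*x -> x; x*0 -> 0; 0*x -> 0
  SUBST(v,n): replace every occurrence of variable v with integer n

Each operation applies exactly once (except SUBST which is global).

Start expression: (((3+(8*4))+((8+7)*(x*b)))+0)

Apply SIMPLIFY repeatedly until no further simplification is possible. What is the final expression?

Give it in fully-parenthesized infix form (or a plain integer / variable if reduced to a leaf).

Answer: (35+(15*(x*b)))

Derivation:
Start: (((3+(8*4))+((8+7)*(x*b)))+0)
Step 1: at root: (((3+(8*4))+((8+7)*(x*b)))+0) -> ((3+(8*4))+((8+7)*(x*b))); overall: (((3+(8*4))+((8+7)*(x*b)))+0) -> ((3+(8*4))+((8+7)*(x*b)))
Step 2: at LR: (8*4) -> 32; overall: ((3+(8*4))+((8+7)*(x*b))) -> ((3+32)+((8+7)*(x*b)))
Step 3: at L: (3+32) -> 35; overall: ((3+32)+((8+7)*(x*b))) -> (35+((8+7)*(x*b)))
Step 4: at RL: (8+7) -> 15; overall: (35+((8+7)*(x*b))) -> (35+(15*(x*b)))
Fixed point: (35+(15*(x*b)))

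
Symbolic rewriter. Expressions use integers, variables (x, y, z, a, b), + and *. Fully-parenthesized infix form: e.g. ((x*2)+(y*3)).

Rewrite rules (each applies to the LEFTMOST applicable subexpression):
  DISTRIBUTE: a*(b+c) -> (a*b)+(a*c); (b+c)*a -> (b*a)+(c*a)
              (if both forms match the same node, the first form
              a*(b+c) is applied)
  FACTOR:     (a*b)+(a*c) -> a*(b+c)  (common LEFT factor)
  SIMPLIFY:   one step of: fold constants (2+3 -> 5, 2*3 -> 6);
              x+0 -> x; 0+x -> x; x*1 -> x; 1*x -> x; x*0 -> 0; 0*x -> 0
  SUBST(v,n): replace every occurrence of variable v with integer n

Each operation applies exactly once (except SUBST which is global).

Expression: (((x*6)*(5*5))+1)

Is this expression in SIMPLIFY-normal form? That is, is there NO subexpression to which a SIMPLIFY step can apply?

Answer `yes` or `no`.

Expression: (((x*6)*(5*5))+1)
Scanning for simplifiable subexpressions (pre-order)...
  at root: (((x*6)*(5*5))+1) (not simplifiable)
  at L: ((x*6)*(5*5)) (not simplifiable)
  at LL: (x*6) (not simplifiable)
  at LR: (5*5) (SIMPLIFIABLE)
Found simplifiable subexpr at path LR: (5*5)
One SIMPLIFY step would give: (((x*6)*25)+1)
-> NOT in normal form.

Answer: no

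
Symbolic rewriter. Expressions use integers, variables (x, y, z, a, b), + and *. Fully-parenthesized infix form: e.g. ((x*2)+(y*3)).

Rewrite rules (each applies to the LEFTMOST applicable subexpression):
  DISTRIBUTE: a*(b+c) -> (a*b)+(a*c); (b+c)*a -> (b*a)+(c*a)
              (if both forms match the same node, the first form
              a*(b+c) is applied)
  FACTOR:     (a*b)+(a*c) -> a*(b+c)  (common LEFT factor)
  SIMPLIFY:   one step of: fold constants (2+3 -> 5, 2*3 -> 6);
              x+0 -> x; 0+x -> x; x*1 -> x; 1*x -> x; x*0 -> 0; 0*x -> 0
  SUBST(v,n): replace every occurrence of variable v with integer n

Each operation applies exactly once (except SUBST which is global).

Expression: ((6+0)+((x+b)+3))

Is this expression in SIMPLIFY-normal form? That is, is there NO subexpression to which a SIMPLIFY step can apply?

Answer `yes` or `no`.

Answer: no

Derivation:
Expression: ((6+0)+((x+b)+3))
Scanning for simplifiable subexpressions (pre-order)...
  at root: ((6+0)+((x+b)+3)) (not simplifiable)
  at L: (6+0) (SIMPLIFIABLE)
  at R: ((x+b)+3) (not simplifiable)
  at RL: (x+b) (not simplifiable)
Found simplifiable subexpr at path L: (6+0)
One SIMPLIFY step would give: (6+((x+b)+3))
-> NOT in normal form.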